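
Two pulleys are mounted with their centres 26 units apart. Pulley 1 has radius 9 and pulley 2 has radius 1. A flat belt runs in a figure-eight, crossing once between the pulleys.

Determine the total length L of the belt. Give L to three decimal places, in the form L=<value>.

L=87.312

crossed belt: β = asin((r1+r2)/C) = asin(10/26) = 22.6199°
wrap1 = wrap2 = π + 2β = 225.2397°
tangent length = C·cosβ = 24.0000
L = (r1+r2)·wrap + 2·C·cosβ = 10·3.9312 + 2·24.0000 = 87.3117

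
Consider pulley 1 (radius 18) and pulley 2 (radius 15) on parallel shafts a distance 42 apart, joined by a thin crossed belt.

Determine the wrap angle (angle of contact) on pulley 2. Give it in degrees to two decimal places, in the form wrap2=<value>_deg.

crossed belt: β = asin((r1+r2)/C) = asin(33/42) = 51.7868°
wrap1 = wrap2 = π + 2β = 283.5736°

wrap2=283.57_deg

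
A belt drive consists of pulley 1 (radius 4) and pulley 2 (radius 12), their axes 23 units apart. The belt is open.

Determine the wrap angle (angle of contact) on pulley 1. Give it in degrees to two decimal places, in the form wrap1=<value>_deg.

open belt: β = asin((r2−r1)/C) = asin(8/23) = 20.3544°
wrap1 = π − 2β = 139.2912°
wrap2 = π + 2β = 220.7088°

wrap1=139.29_deg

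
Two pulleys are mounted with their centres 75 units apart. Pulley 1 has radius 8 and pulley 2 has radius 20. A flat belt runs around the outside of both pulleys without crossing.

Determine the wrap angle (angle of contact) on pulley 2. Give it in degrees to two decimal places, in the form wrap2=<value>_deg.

open belt: β = asin((r2−r1)/C) = asin(12/75) = 9.2069°
wrap1 = π − 2β = 161.5862°
wrap2 = π + 2β = 198.4138°

wrap2=198.41_deg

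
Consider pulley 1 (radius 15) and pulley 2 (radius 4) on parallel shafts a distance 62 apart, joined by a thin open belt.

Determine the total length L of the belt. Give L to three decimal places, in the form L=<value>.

open belt: β = asin((r2−r1)/C) = asin(-11/62) = -10.2195°
wrap1 = π − 2β = 200.4390°
wrap2 = π + 2β = 159.5610°
tangent length = C·cosβ = 61.0164
L = r1·wrap1 + r2·wrap2 + 2·C·cosβ = 15·3.4983 + 4·2.7849 + 2·61.0164 = 185.6470

L=185.647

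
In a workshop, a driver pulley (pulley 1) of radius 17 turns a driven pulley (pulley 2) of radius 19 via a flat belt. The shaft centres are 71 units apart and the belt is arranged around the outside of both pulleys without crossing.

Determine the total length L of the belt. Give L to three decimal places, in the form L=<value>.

L=255.154

open belt: β = asin((r2−r1)/C) = asin(2/71) = 1.6142°
wrap1 = π − 2β = 176.7716°
wrap2 = π + 2β = 183.2284°
tangent length = C·cosβ = 70.9718
L = r1·wrap1 + r2·wrap2 + 2·C·cosβ = 17·3.0852 + 19·3.1979 + 2·70.9718 = 255.1537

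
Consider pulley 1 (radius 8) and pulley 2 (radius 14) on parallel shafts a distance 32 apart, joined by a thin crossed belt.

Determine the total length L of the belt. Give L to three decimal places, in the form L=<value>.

L=148.945

crossed belt: β = asin((r1+r2)/C) = asin(22/32) = 43.4325°
wrap1 = wrap2 = π + 2β = 266.8651°
tangent length = C·cosβ = 23.2379
L = (r1+r2)·wrap + 2·C·cosβ = 22·4.6577 + 2·23.2379 = 148.9446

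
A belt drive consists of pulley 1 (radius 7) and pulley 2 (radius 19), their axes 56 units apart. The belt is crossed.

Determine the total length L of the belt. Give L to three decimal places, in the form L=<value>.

crossed belt: β = asin((r1+r2)/C) = asin(26/56) = 27.6640°
wrap1 = wrap2 = π + 2β = 235.3280°
tangent length = C·cosβ = 49.5984
L = (r1+r2)·wrap + 2·C·cosβ = 26·4.1072 + 2·49.5984 = 205.9852

L=205.985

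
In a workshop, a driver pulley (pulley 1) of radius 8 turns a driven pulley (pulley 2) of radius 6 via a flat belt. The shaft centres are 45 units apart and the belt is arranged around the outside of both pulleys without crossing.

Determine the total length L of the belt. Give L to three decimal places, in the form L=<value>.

open belt: β = asin((r2−r1)/C) = asin(-2/45) = -2.5473°
wrap1 = π − 2β = 185.0946°
wrap2 = π + 2β = 174.9054°
tangent length = C·cosβ = 44.9555
L = r1·wrap1 + r2·wrap2 + 2·C·cosβ = 8·3.2305 + 6·3.0527 + 2·44.9555 = 134.0712

L=134.071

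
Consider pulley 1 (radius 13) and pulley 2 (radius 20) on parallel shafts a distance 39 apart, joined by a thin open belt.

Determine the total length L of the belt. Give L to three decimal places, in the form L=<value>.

L=182.932

open belt: β = asin((r2−r1)/C) = asin(7/39) = 10.3399°
wrap1 = π − 2β = 159.3202°
wrap2 = π + 2β = 200.6798°
tangent length = C·cosβ = 38.3667
L = r1·wrap1 + r2·wrap2 + 2·C·cosβ = 13·2.7807 + 20·3.5025 + 2·38.3667 = 182.9324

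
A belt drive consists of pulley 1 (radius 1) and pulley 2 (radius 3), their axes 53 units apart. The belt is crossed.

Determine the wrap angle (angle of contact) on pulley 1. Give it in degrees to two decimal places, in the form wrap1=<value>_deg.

crossed belt: β = asin((r1+r2)/C) = asin(4/53) = 4.3283°
wrap1 = wrap2 = π + 2β = 188.6567°

wrap1=188.66_deg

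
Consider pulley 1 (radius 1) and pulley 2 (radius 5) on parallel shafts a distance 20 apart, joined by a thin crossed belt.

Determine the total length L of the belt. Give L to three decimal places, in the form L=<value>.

L=60.663

crossed belt: β = asin((r1+r2)/C) = asin(6/20) = 17.4576°
wrap1 = wrap2 = π + 2β = 214.9152°
tangent length = C·cosβ = 19.0788
L = (r1+r2)·wrap + 2·C·cosβ = 6·3.7510 + 2·19.0788 = 60.6634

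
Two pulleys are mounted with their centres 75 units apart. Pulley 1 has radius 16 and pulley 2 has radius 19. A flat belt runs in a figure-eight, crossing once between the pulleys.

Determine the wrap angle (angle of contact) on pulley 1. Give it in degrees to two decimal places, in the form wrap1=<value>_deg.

wrap1=235.64_deg

crossed belt: β = asin((r1+r2)/C) = asin(35/75) = 27.8181°
wrap1 = wrap2 = π + 2β = 235.6363°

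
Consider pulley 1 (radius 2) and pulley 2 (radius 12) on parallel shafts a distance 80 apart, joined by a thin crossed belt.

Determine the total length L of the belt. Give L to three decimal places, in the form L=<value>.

crossed belt: β = asin((r1+r2)/C) = asin(14/80) = 10.0787°
wrap1 = wrap2 = π + 2β = 200.1573°
tangent length = C·cosβ = 78.7655
L = (r1+r2)·wrap + 2·C·cosβ = 14·3.4934 + 2·78.7655 = 206.4386

L=206.439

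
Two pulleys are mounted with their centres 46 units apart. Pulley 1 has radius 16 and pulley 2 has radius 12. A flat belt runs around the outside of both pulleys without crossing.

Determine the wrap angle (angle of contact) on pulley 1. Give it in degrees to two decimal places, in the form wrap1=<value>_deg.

wrap1=189.98_deg

open belt: β = asin((r2−r1)/C) = asin(-4/46) = -4.9885°
wrap1 = π − 2β = 189.9771°
wrap2 = π + 2β = 170.0229°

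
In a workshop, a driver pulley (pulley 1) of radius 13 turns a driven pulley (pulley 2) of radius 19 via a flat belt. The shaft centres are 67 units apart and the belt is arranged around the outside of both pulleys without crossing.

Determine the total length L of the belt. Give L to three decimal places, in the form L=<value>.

L=235.069

open belt: β = asin((r2−r1)/C) = asin(6/67) = 5.1378°
wrap1 = π − 2β = 169.7243°
wrap2 = π + 2β = 190.2757°
tangent length = C·cosβ = 66.7308
L = r1·wrap1 + r2·wrap2 + 2·C·cosβ = 13·2.9622 + 19·3.3209 + 2·66.7308 = 235.0686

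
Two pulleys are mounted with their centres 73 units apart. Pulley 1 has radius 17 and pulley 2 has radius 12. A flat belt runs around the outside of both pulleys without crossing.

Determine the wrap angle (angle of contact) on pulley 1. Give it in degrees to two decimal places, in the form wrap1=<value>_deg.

wrap1=187.85_deg

open belt: β = asin((r2−r1)/C) = asin(-5/73) = -3.9274°
wrap1 = π − 2β = 187.8549°
wrap2 = π + 2β = 172.1451°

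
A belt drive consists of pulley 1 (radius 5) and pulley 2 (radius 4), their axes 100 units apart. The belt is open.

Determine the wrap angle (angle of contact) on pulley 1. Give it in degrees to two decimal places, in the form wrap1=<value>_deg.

wrap1=181.15_deg

open belt: β = asin((r2−r1)/C) = asin(-1/100) = -0.5730°
wrap1 = π − 2β = 181.1459°
wrap2 = π + 2β = 178.8541°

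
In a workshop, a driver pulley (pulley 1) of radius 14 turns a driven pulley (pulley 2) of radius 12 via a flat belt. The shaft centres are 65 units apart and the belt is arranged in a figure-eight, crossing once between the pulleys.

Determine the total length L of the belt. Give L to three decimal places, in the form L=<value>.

L=222.227

crossed belt: β = asin((r1+r2)/C) = asin(26/65) = 23.5782°
wrap1 = wrap2 = π + 2β = 227.1564°
tangent length = C·cosβ = 59.5735
L = (r1+r2)·wrap + 2·C·cosβ = 26·3.9646 + 2·59.5735 = 222.2273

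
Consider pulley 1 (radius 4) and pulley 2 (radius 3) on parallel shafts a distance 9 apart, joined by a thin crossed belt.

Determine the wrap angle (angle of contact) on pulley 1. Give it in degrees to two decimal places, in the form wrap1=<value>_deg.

crossed belt: β = asin((r1+r2)/C) = asin(7/9) = 51.0576°
wrap1 = wrap2 = π + 2β = 282.1151°

wrap1=282.12_deg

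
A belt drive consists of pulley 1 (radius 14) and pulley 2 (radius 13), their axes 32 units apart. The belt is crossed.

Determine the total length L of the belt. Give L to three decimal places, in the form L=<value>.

L=173.403

crossed belt: β = asin((r1+r2)/C) = asin(27/32) = 57.5383°
wrap1 = wrap2 = π + 2β = 295.0765°
tangent length = C·cosβ = 17.1756
L = (r1+r2)·wrap + 2·C·cosβ = 27·5.1501 + 2·17.1756 = 173.4027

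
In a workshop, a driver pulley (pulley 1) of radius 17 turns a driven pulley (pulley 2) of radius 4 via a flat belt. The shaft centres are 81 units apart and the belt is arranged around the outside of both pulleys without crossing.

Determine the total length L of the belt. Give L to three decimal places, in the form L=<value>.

L=230.064

open belt: β = asin((r2−r1)/C) = asin(-13/81) = -9.2356°
wrap1 = π − 2β = 198.4711°
wrap2 = π + 2β = 161.5289°
tangent length = C·cosβ = 79.9500
L = r1·wrap1 + r2·wrap2 + 2·C·cosβ = 17·3.4640 + 4·2.8192 + 2·79.9500 = 230.0644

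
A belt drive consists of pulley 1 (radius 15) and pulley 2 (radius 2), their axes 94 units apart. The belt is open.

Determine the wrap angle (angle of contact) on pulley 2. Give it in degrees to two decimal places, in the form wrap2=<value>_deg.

wrap2=164.10_deg

open belt: β = asin((r2−r1)/C) = asin(-13/94) = -7.9494°
wrap1 = π − 2β = 195.8987°
wrap2 = π + 2β = 164.1013°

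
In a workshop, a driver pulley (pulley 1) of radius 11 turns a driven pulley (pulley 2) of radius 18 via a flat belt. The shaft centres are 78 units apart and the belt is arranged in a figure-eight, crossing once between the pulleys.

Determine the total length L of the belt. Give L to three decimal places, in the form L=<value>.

L=258.018

crossed belt: β = asin((r1+r2)/C) = asin(29/78) = 21.8264°
wrap1 = wrap2 = π + 2β = 223.6527°
tangent length = C·cosβ = 72.4086
L = (r1+r2)·wrap + 2·C·cosβ = 29·3.9035 + 2·72.4086 = 258.0179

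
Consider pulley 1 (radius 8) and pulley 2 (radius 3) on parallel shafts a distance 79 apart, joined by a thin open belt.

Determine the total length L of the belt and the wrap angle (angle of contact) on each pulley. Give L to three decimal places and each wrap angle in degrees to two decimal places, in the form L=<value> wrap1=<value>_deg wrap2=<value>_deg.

open belt: β = asin((r2−r1)/C) = asin(-5/79) = -3.6287°
wrap1 = π − 2β = 187.2575°
wrap2 = π + 2β = 172.7425°
tangent length = C·cosβ = 78.8416
L = r1·wrap1 + r2·wrap2 + 2·C·cosβ = 8·3.2683 + 3·3.0149 + 2·78.8416 = 192.8741

L=192.874 wrap1=187.26_deg wrap2=172.74_deg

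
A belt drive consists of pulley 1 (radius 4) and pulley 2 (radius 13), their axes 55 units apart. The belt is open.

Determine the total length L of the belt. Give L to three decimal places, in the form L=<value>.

L=164.883

open belt: β = asin((r2−r1)/C) = asin(9/55) = 9.4180°
wrap1 = π − 2β = 161.1639°
wrap2 = π + 2β = 198.8361°
tangent length = C·cosβ = 54.2586
L = r1·wrap1 + r2·wrap2 + 2·C·cosβ = 4·2.8128 + 13·3.4703 + 2·54.2586 = 164.8831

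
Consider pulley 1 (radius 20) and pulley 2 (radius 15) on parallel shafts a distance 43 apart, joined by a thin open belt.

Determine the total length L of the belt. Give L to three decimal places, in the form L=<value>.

open belt: β = asin((r2−r1)/C) = asin(-5/43) = -6.6774°
wrap1 = π − 2β = 193.3548°
wrap2 = π + 2β = 166.6452°
tangent length = C·cosβ = 42.7083
L = r1·wrap1 + r2·wrap2 + 2·C·cosβ = 20·3.3747 + 15·2.9085 + 2·42.7083 = 196.5378

L=196.538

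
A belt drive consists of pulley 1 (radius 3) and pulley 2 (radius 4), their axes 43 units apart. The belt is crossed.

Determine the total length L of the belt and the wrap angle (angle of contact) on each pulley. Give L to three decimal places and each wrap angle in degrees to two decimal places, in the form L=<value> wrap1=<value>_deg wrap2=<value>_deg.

crossed belt: β = asin((r1+r2)/C) = asin(7/43) = 9.3689°
wrap1 = wrap2 = π + 2β = 198.7378°
tangent length = C·cosβ = 42.4264
L = (r1+r2)·wrap + 2·C·cosβ = 7·3.4686 + 2·42.4264 = 109.1332

L=109.133 wrap1=198.74_deg wrap2=198.74_deg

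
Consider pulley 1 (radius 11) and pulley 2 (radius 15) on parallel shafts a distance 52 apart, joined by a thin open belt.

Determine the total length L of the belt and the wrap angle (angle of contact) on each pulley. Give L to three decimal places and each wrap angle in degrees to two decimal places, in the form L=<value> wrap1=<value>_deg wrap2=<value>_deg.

L=185.989 wrap1=171.18_deg wrap2=188.82_deg

open belt: β = asin((r2−r1)/C) = asin(4/52) = 4.4117°
wrap1 = π − 2β = 171.1765°
wrap2 = π + 2β = 188.8235°
tangent length = C·cosβ = 51.8459
L = r1·wrap1 + r2·wrap2 + 2·C·cosβ = 11·2.9876 + 15·3.2956 + 2·51.8459 = 185.9893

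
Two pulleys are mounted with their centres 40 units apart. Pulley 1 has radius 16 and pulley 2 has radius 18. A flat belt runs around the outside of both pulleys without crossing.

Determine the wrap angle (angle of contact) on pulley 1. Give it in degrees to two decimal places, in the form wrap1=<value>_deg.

wrap1=174.27_deg

open belt: β = asin((r2−r1)/C) = asin(2/40) = 2.8660°
wrap1 = π − 2β = 174.2680°
wrap2 = π + 2β = 185.7320°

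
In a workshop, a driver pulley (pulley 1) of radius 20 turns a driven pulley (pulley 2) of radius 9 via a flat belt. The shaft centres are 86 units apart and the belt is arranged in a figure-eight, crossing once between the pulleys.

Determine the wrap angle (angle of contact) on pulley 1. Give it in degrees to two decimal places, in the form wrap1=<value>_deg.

crossed belt: β = asin((r1+r2)/C) = asin(29/86) = 19.7069°
wrap1 = wrap2 = π + 2β = 219.4139°

wrap1=219.41_deg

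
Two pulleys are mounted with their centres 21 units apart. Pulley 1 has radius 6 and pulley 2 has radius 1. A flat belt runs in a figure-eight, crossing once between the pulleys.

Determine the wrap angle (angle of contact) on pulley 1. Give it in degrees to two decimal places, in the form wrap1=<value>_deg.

wrap1=218.94_deg

crossed belt: β = asin((r1+r2)/C) = asin(7/21) = 19.4712°
wrap1 = wrap2 = π + 2β = 218.9424°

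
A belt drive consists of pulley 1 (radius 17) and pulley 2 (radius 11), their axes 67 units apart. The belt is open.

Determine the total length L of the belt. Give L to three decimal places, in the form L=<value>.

open belt: β = asin((r2−r1)/C) = asin(-6/67) = -5.1378°
wrap1 = π − 2β = 190.2757°
wrap2 = π + 2β = 169.7243°
tangent length = C·cosβ = 66.7308
L = r1·wrap1 + r2·wrap2 + 2·C·cosβ = 17·3.3209 + 11·2.9622 + 2·66.7308 = 222.5023

L=222.502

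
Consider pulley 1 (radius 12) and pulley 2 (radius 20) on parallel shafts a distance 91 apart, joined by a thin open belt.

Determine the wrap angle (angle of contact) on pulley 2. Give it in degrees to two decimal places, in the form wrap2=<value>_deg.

wrap2=190.09_deg

open belt: β = asin((r2−r1)/C) = asin(8/91) = 5.0435°
wrap1 = π − 2β = 169.9130°
wrap2 = π + 2β = 190.0870°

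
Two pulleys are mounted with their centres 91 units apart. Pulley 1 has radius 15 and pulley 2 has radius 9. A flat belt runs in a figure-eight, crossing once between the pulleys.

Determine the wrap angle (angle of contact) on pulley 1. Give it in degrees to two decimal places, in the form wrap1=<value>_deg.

wrap1=210.58_deg

crossed belt: β = asin((r1+r2)/C) = asin(24/91) = 15.2919°
wrap1 = wrap2 = π + 2β = 210.5837°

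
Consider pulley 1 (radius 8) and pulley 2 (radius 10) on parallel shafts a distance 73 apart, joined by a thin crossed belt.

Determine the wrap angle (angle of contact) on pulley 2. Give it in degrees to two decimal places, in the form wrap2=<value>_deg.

wrap2=208.55_deg

crossed belt: β = asin((r1+r2)/C) = asin(18/73) = 14.2750°
wrap1 = wrap2 = π + 2β = 208.5499°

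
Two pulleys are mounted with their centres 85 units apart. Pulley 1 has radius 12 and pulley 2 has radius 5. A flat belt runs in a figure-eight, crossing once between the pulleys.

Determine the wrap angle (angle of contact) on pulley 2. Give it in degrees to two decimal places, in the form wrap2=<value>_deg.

wrap2=203.07_deg

crossed belt: β = asin((r1+r2)/C) = asin(17/85) = 11.5370°
wrap1 = wrap2 = π + 2β = 203.0739°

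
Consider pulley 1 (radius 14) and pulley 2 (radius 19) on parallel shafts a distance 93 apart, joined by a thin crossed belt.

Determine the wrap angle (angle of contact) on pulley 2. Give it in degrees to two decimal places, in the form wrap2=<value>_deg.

crossed belt: β = asin((r1+r2)/C) = asin(33/93) = 20.7836°
wrap1 = wrap2 = π + 2β = 221.5671°

wrap2=221.57_deg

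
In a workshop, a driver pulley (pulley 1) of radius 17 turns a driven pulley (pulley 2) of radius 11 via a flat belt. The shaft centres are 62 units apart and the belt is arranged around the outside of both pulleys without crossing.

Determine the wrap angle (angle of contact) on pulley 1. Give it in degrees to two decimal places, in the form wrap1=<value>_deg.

wrap1=191.11_deg

open belt: β = asin((r2−r1)/C) = asin(-6/62) = -5.5534°
wrap1 = π − 2β = 191.1069°
wrap2 = π + 2β = 168.8931°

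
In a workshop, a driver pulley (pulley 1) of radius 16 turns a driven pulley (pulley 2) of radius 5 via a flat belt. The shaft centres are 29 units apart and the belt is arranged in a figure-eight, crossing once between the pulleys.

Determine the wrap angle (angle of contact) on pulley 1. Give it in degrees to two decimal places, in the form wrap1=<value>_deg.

crossed belt: β = asin((r1+r2)/C) = asin(21/29) = 46.3972°
wrap1 = wrap2 = π + 2β = 272.7944°

wrap1=272.79_deg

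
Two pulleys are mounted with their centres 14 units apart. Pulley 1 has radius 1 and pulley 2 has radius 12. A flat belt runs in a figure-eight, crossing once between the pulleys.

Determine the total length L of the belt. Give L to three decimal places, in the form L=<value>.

crossed belt: β = asin((r1+r2)/C) = asin(13/14) = 68.2132°
wrap1 = wrap2 = π + 2β = 316.4264°
tangent length = C·cosβ = 5.1962
L = (r1+r2)·wrap + 2·C·cosβ = 13·5.5227 + 2·5.1962 = 82.1872

L=82.187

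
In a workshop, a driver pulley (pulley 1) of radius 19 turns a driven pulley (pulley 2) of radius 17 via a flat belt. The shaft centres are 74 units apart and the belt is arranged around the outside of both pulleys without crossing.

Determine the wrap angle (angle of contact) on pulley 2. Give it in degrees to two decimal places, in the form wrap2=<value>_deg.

open belt: β = asin((r2−r1)/C) = asin(-2/74) = -1.5487°
wrap1 = π − 2β = 183.0974°
wrap2 = π + 2β = 176.9026°

wrap2=176.90_deg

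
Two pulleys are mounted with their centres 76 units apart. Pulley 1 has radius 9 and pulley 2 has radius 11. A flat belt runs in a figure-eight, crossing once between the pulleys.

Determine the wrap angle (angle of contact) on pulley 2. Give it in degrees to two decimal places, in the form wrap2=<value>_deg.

crossed belt: β = asin((r1+r2)/C) = asin(20/76) = 15.2575°
wrap1 = wrap2 = π + 2β = 210.5150°

wrap2=210.52_deg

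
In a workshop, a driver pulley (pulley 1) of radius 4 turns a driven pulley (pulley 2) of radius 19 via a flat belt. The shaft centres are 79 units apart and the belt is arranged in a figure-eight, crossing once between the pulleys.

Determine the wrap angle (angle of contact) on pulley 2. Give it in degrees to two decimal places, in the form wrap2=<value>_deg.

wrap2=213.85_deg

crossed belt: β = asin((r1+r2)/C) = asin(23/79) = 16.9262°
wrap1 = wrap2 = π + 2β = 213.8523°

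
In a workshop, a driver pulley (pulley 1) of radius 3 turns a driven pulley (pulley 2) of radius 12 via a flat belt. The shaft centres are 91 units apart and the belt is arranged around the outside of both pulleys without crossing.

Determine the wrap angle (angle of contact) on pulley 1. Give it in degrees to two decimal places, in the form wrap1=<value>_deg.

wrap1=168.65_deg

open belt: β = asin((r2−r1)/C) = asin(9/91) = 5.6759°
wrap1 = π − 2β = 168.6482°
wrap2 = π + 2β = 191.3518°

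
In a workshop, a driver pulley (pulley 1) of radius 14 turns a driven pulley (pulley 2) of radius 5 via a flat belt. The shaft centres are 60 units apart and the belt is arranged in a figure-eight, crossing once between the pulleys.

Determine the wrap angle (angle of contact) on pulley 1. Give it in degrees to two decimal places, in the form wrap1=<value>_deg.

wrap1=216.92_deg

crossed belt: β = asin((r1+r2)/C) = asin(19/60) = 18.4615°
wrap1 = wrap2 = π + 2β = 216.9229°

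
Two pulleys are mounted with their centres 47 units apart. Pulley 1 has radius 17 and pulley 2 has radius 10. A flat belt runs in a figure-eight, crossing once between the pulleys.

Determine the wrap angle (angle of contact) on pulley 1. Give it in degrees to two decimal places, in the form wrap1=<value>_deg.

wrap1=250.12_deg

crossed belt: β = asin((r1+r2)/C) = asin(27/47) = 35.0624°
wrap1 = wrap2 = π + 2β = 250.1248°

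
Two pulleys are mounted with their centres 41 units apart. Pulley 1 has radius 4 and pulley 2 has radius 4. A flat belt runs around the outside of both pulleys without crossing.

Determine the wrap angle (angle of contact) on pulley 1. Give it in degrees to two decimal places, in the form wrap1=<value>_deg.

open belt: β = asin((r2−r1)/C) = asin(0/41) = 0.0000°
wrap1 = π − 2β = 180.0000°
wrap2 = π + 2β = 180.0000°

wrap1=180.00_deg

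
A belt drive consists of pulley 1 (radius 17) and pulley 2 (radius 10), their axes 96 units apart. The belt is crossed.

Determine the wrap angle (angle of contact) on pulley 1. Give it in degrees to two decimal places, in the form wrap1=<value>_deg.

wrap1=212.67_deg

crossed belt: β = asin((r1+r2)/C) = asin(27/96) = 16.3348°
wrap1 = wrap2 = π + 2β = 212.6696°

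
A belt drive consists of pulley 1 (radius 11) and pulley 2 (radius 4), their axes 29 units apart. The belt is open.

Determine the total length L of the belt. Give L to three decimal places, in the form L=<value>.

open belt: β = asin((r2−r1)/C) = asin(-7/29) = -13.9680°
wrap1 = π − 2β = 207.9359°
wrap2 = π + 2β = 152.0641°
tangent length = C·cosβ = 28.1425
L = r1·wrap1 + r2·wrap2 + 2·C·cosβ = 11·3.6292 + 4·2.6540 + 2·28.1425 = 106.8219

L=106.822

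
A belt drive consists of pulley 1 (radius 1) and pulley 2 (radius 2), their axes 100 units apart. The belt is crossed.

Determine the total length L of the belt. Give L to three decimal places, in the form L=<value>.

crossed belt: β = asin((r1+r2)/C) = asin(3/100) = 1.7191°
wrap1 = wrap2 = π + 2β = 183.4383°
tangent length = C·cosβ = 99.9550
L = (r1+r2)·wrap + 2·C·cosβ = 3·3.2016 + 2·99.9550 = 209.5148

L=209.515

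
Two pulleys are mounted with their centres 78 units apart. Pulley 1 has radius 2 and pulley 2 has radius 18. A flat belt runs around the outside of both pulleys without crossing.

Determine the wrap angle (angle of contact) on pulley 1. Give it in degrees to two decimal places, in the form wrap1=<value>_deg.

wrap1=156.33_deg

open belt: β = asin((r2−r1)/C) = asin(16/78) = 11.8370°
wrap1 = π − 2β = 156.3260°
wrap2 = π + 2β = 203.6740°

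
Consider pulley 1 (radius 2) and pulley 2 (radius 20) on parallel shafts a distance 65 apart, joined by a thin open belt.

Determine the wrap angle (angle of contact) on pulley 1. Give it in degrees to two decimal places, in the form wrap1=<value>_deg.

open belt: β = asin((r2−r1)/C) = asin(18/65) = 16.0766°
wrap1 = π − 2β = 147.8467°
wrap2 = π + 2β = 212.1533°

wrap1=147.85_deg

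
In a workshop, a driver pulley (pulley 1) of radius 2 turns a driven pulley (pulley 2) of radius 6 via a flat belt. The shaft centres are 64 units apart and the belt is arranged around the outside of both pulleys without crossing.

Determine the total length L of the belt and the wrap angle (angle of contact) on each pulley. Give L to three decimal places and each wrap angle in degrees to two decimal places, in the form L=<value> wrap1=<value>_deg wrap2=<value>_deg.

L=153.383 wrap1=172.83_deg wrap2=187.17_deg

open belt: β = asin((r2−r1)/C) = asin(4/64) = 3.5833°
wrap1 = π − 2β = 172.8334°
wrap2 = π + 2β = 187.1666°
tangent length = C·cosβ = 63.8749
L = r1·wrap1 + r2·wrap2 + 2·C·cosβ = 2·3.0165 + 6·3.2667 + 2·63.8749 = 153.3828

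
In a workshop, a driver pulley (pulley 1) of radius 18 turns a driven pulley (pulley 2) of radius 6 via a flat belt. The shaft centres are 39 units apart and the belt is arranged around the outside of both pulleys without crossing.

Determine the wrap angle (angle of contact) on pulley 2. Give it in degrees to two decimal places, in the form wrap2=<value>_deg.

open belt: β = asin((r2−r1)/C) = asin(-12/39) = -17.9202°
wrap1 = π − 2β = 215.8404°
wrap2 = π + 2β = 144.1596°

wrap2=144.16_deg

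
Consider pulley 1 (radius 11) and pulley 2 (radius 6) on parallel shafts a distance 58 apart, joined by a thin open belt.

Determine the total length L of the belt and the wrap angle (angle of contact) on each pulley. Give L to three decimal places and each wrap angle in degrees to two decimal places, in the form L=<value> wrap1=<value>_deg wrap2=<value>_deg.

L=169.838 wrap1=189.89_deg wrap2=170.11_deg

open belt: β = asin((r2−r1)/C) = asin(-5/58) = -4.9454°
wrap1 = π − 2β = 189.8909°
wrap2 = π + 2β = 170.1091°
tangent length = C·cosβ = 57.7841
L = r1·wrap1 + r2·wrap2 + 2·C·cosβ = 11·3.3142 + 6·2.9690 + 2·57.7841 = 169.8384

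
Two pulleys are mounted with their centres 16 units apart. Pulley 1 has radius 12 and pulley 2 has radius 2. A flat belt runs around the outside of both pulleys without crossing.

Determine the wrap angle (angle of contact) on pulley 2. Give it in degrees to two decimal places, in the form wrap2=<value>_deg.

open belt: β = asin((r2−r1)/C) = asin(-10/16) = -38.6822°
wrap1 = π − 2β = 257.3644°
wrap2 = π + 2β = 102.6356°

wrap2=102.64_deg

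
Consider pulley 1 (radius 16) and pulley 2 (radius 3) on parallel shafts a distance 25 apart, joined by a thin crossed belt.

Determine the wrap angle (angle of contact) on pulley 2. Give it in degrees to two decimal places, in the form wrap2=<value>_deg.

wrap2=278.93_deg

crossed belt: β = asin((r1+r2)/C) = asin(19/25) = 49.4642°
wrap1 = wrap2 = π + 2β = 278.9284°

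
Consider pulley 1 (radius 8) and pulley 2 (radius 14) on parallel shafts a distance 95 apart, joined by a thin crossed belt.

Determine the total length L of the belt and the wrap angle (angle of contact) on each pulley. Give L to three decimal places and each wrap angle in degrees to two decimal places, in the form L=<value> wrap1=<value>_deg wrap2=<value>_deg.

L=264.233 wrap1=206.78_deg wrap2=206.78_deg

crossed belt: β = asin((r1+r2)/C) = asin(22/95) = 13.3900°
wrap1 = wrap2 = π + 2β = 206.7801°
tangent length = C·cosβ = 92.4175
L = (r1+r2)·wrap + 2·C·cosβ = 22·3.6090 + 2·92.4175 = 264.2329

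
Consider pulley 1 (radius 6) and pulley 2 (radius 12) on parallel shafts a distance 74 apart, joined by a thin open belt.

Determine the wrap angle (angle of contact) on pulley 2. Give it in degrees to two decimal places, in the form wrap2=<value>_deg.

open belt: β = asin((r2−r1)/C) = asin(6/74) = 4.6507°
wrap1 = π − 2β = 170.6986°
wrap2 = π + 2β = 189.3014°

wrap2=189.30_deg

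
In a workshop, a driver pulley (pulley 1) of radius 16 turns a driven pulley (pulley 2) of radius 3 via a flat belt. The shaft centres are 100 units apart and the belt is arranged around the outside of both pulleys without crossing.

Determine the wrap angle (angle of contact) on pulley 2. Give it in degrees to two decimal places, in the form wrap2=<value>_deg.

open belt: β = asin((r2−r1)/C) = asin(-13/100) = -7.4696°
wrap1 = π − 2β = 194.9392°
wrap2 = π + 2β = 165.0608°

wrap2=165.06_deg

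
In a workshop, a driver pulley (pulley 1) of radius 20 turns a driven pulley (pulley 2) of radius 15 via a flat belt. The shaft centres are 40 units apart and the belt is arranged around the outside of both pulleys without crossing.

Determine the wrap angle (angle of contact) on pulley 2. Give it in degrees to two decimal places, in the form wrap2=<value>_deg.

wrap2=165.64_deg

open belt: β = asin((r2−r1)/C) = asin(-5/40) = -7.1808°
wrap1 = π − 2β = 194.3615°
wrap2 = π + 2β = 165.6385°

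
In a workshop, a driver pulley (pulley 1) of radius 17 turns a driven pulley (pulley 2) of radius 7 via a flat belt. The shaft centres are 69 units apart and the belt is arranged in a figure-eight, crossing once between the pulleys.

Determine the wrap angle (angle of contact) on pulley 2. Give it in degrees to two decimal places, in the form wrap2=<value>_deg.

wrap2=220.71_deg

crossed belt: β = asin((r1+r2)/C) = asin(24/69) = 20.3544°
wrap1 = wrap2 = π + 2β = 220.7088°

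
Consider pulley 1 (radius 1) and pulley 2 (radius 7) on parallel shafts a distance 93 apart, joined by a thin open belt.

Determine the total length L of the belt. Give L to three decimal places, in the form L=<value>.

L=211.520

open belt: β = asin((r2−r1)/C) = asin(6/93) = 3.6991°
wrap1 = π − 2β = 172.6019°
wrap2 = π + 2β = 187.3981°
tangent length = C·cosβ = 92.8062
L = r1·wrap1 + r2·wrap2 + 2·C·cosβ = 1·3.0125 + 7·3.2707 + 2·92.8062 = 211.5200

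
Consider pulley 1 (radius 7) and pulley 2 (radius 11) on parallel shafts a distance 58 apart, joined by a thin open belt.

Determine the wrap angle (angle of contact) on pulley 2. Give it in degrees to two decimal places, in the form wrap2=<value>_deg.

open belt: β = asin((r2−r1)/C) = asin(4/58) = 3.9546°
wrap1 = π − 2β = 172.0909°
wrap2 = π + 2β = 187.9091°

wrap2=187.91_deg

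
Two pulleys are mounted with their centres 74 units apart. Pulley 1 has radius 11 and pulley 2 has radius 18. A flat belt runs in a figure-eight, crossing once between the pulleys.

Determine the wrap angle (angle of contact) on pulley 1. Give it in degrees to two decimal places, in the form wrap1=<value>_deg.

wrap1=226.14_deg

crossed belt: β = asin((r1+r2)/C) = asin(29/74) = 23.0723°
wrap1 = wrap2 = π + 2β = 226.1445°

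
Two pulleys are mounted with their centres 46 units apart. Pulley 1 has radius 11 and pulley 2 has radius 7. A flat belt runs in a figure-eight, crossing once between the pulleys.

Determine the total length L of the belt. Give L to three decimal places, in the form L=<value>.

L=155.686

crossed belt: β = asin((r1+r2)/C) = asin(18/46) = 23.0357°
wrap1 = wrap2 = π + 2β = 226.0714°
tangent length = C·cosβ = 42.3320
L = (r1+r2)·wrap + 2·C·cosβ = 18·3.9457 + 2·42.3320 = 155.6865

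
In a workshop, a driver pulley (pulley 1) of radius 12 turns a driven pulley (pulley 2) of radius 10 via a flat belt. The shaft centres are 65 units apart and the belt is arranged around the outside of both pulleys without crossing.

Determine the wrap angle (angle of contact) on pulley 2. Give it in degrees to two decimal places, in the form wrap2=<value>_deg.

open belt: β = asin((r2−r1)/C) = asin(-2/65) = -1.7632°
wrap1 = π − 2β = 183.5265°
wrap2 = π + 2β = 176.4735°

wrap2=176.47_deg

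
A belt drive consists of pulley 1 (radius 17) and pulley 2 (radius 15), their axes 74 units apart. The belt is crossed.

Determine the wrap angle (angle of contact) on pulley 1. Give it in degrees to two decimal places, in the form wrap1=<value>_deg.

wrap1=231.24_deg

crossed belt: β = asin((r1+r2)/C) = asin(32/74) = 25.6220°
wrap1 = wrap2 = π + 2β = 231.2441°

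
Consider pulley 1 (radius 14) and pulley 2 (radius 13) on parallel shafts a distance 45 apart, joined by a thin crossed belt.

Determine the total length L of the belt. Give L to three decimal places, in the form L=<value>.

L=191.572

crossed belt: β = asin((r1+r2)/C) = asin(27/45) = 36.8699°
wrap1 = wrap2 = π + 2β = 253.7398°
tangent length = C·cosβ = 36.0000
L = (r1+r2)·wrap + 2·C·cosβ = 27·4.4286 + 2·36.0000 = 191.5721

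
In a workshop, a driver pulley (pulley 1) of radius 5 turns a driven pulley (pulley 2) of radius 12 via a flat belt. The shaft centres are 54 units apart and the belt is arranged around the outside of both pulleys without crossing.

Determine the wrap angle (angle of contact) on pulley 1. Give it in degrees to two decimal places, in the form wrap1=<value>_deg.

open belt: β = asin((r2−r1)/C) = asin(7/54) = 7.4482°
wrap1 = π − 2β = 165.1036°
wrap2 = π + 2β = 194.8964°

wrap1=165.10_deg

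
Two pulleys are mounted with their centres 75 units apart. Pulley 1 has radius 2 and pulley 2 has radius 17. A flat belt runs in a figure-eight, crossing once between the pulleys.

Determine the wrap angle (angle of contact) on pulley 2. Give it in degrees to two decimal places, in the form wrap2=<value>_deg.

wrap2=209.35_deg

crossed belt: β = asin((r1+r2)/C) = asin(19/75) = 14.6748°
wrap1 = wrap2 = π + 2β = 209.3497°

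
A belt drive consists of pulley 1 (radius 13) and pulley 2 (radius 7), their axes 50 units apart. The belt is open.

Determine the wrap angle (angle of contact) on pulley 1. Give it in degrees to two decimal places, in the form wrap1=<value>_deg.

wrap1=193.78_deg

open belt: β = asin((r2−r1)/C) = asin(-6/50) = -6.8921°
wrap1 = π − 2β = 193.7842°
wrap2 = π + 2β = 166.2158°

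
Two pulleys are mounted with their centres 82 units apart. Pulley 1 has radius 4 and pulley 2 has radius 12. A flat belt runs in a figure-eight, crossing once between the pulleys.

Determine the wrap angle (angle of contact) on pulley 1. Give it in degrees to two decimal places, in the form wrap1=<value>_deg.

crossed belt: β = asin((r1+r2)/C) = asin(16/82) = 11.2518°
wrap1 = wrap2 = π + 2β = 202.5037°

wrap1=202.50_deg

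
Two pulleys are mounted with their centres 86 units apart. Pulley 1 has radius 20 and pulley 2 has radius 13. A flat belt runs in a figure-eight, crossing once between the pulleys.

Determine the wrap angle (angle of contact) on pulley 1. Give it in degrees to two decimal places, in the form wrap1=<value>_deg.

wrap1=225.13_deg

crossed belt: β = asin((r1+r2)/C) = asin(33/86) = 22.5644°
wrap1 = wrap2 = π + 2β = 225.1287°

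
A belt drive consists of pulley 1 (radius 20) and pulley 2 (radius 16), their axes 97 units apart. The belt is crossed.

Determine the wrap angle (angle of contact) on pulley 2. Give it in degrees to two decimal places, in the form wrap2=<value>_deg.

wrap2=223.57_deg

crossed belt: β = asin((r1+r2)/C) = asin(36/97) = 21.7856°
wrap1 = wrap2 = π + 2β = 223.5711°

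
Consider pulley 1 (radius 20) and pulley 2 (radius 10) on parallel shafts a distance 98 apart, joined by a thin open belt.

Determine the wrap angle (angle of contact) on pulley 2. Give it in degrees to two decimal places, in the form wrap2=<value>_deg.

wrap2=168.29_deg

open belt: β = asin((r2−r1)/C) = asin(-10/98) = -5.8567°
wrap1 = π − 2β = 191.7134°
wrap2 = π + 2β = 168.2866°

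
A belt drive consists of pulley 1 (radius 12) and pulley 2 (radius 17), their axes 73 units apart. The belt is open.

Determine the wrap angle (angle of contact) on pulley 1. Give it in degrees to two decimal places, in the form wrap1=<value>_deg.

open belt: β = asin((r2−r1)/C) = asin(5/73) = 3.9274°
wrap1 = π − 2β = 172.1451°
wrap2 = π + 2β = 187.8549°

wrap1=172.15_deg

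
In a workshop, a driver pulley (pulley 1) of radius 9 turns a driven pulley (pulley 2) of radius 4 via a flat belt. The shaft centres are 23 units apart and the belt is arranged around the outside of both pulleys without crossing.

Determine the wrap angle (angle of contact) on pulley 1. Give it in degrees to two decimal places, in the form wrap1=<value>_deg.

open belt: β = asin((r2−r1)/C) = asin(-5/23) = -12.5559°
wrap1 = π − 2β = 205.1117°
wrap2 = π + 2β = 154.8883°

wrap1=205.11_deg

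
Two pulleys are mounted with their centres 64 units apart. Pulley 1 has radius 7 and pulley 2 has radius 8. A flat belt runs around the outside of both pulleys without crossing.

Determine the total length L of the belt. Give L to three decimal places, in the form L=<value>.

L=175.140

open belt: β = asin((r2−r1)/C) = asin(1/64) = 0.8953°
wrap1 = π − 2β = 178.2094°
wrap2 = π + 2β = 181.7906°
tangent length = C·cosβ = 63.9922
L = r1·wrap1 + r2·wrap2 + 2·C·cosβ = 7·3.1103 + 8·3.1728 + 2·63.9922 = 175.1395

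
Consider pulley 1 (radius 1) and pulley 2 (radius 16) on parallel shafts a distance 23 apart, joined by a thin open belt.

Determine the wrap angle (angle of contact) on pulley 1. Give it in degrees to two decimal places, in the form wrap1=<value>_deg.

wrap1=98.59_deg

open belt: β = asin((r2−r1)/C) = asin(15/23) = 40.7057°
wrap1 = π − 2β = 98.5886°
wrap2 = π + 2β = 261.4114°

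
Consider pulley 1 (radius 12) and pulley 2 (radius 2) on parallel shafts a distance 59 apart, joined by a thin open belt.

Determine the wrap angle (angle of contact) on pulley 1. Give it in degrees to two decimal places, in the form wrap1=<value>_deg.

open belt: β = asin((r2−r1)/C) = asin(-10/59) = -9.7583°
wrap1 = π − 2β = 199.5165°
wrap2 = π + 2β = 160.4835°

wrap1=199.52_deg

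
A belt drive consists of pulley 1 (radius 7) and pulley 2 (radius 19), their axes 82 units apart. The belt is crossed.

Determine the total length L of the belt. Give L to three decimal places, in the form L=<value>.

L=253.997

crossed belt: β = asin((r1+r2)/C) = asin(26/82) = 18.4860°
wrap1 = wrap2 = π + 2β = 216.9720°
tangent length = C·cosβ = 77.7689
L = (r1+r2)·wrap + 2·C·cosβ = 26·3.7869 + 2·77.7689 = 253.9966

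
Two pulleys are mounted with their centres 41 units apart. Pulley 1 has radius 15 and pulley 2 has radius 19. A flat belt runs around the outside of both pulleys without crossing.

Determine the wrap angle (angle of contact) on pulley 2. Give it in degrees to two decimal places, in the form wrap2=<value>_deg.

open belt: β = asin((r2−r1)/C) = asin(4/41) = 5.5987°
wrap1 = π − 2β = 168.8025°
wrap2 = π + 2β = 191.1975°

wrap2=191.20_deg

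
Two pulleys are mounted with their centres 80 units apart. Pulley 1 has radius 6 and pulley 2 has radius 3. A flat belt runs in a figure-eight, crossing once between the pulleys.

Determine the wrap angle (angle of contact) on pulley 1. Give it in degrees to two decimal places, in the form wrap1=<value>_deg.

wrap1=192.92_deg

crossed belt: β = asin((r1+r2)/C) = asin(9/80) = 6.4594°
wrap1 = wrap2 = π + 2β = 192.9189°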